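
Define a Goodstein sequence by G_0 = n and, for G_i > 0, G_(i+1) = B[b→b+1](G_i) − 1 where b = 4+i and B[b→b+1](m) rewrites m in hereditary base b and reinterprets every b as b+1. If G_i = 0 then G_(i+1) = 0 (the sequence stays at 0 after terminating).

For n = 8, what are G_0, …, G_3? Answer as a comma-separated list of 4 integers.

8, 9, 9, 9

i=0: 8 = 2·4 (b=4); 4→5: 2·5 = 10; 10−1 = 9
i=1: 9 = 5 + 4 (b=5); 5→6: 6 + 4 = 10; 10−1 = 9
i=2: 9 = 6 + 3 (b=6); 6→7: 7 + 3 = 10; 10−1 = 9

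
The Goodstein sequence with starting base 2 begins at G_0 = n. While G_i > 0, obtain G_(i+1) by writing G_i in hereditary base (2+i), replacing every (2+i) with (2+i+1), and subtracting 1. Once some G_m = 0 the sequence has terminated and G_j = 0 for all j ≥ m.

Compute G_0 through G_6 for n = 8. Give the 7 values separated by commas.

(0) 8|_2 = 2^(2 + 1) ↦ 3^(3 + 1)|_3 = 81 ⇒ 80
(1) 80|_3 = 2·3^3 + 2·3^2 + 2·3 + 2 ↦ 2·4^4 + 2·4^2 + 2·4 + 2|_4 = 554 ⇒ 553
(2) 553|_4 = 2·4^4 + 2·4^2 + 2·4 + 1 ↦ 2·5^5 + 2·5^2 + 2·5 + 1|_5 = 6311 ⇒ 6310
(3) 6310|_5 = 2·5^5 + 2·5^2 + 2·5 ↦ 2·6^6 + 2·6^2 + 2·6|_6 = 93396 ⇒ 93395
(4) 93395|_6 = 2·6^6 + 2·6^2 + 6 + 5 ↦ 2·7^7 + 2·7^2 + 7 + 5|_7 = 1647196 ⇒ 1647195
(5) 1647195|_7 = 2·7^7 + 2·7^2 + 7 + 4 ↦ 2·8^8 + 2·8^2 + 8 + 4|_8 = 33554572 ⇒ 33554571

8, 80, 553, 6310, 93395, 1647195, 33554571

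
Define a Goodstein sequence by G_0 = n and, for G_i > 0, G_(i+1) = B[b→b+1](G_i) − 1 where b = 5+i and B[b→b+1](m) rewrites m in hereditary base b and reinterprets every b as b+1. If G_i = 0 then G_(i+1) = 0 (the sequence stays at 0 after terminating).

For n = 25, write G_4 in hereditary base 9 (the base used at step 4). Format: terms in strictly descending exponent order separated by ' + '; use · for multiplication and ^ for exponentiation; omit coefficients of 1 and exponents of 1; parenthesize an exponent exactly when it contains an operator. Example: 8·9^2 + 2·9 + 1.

5·9 + 2

25 —HB5→ 5^2 —bump→ 6^2 = 36 —(−1)→ 35
35 —HB6→ 5·6 + 5 —bump→ 5·7 + 5 = 40 —(−1)→ 39
39 —HB7→ 5·7 + 4 —bump→ 5·8 + 4 = 44 —(−1)→ 43
43 —HB8→ 5·8 + 3 —bump→ 5·9 + 3 = 48 —(−1)→ 47
47 —HB9→ 5·9 + 2 —bump→ 5·10 + 2 = 52 —(−1)→ 51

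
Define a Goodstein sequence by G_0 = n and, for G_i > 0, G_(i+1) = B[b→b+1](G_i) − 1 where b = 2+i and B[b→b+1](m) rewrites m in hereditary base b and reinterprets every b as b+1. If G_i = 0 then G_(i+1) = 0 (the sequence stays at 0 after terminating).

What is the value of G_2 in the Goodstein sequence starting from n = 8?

8 —HB2→ 2^(2 + 1) —bump→ 3^(3 + 1) = 81 —(−1)→ 80
80 —HB3→ 2·3^3 + 2·3^2 + 2·3 + 2 —bump→ 2·4^4 + 2·4^2 + 2·4 + 2 = 554 —(−1)→ 553
553 —HB4→ 2·4^4 + 2·4^2 + 2·4 + 1 —bump→ 2·5^5 + 2·5^2 + 2·5 + 1 = 6311 —(−1)→ 6310

553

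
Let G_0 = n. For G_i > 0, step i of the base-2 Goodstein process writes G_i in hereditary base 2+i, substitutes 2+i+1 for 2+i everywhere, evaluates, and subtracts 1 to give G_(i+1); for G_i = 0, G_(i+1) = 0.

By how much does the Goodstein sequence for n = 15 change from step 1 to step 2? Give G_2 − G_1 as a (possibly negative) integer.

base 2: 15 = 2^(2 + 1) + 2^2 + 2 + 1; at 3: 3^(3 + 1) + 3^3 + 3 + 1 = 112; next = 111
base 3: 111 = 3^(3 + 1) + 3^3 + 3; at 4: 4^(4 + 1) + 4^4 + 4 = 1284; next = 1283

1172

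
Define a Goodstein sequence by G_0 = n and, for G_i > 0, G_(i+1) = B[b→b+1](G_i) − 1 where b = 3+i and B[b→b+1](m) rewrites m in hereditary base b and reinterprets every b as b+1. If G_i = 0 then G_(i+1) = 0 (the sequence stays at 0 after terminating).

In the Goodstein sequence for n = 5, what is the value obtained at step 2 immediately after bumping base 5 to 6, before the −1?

step 0: 5 = 3 + 2; sub 4 for 3: 4 + 2; = 6; G_1 = 6−1 = 5
step 1: 5 = 4 + 1; sub 5 for 4: 5 + 1; = 6; G_2 = 6−1 = 5

6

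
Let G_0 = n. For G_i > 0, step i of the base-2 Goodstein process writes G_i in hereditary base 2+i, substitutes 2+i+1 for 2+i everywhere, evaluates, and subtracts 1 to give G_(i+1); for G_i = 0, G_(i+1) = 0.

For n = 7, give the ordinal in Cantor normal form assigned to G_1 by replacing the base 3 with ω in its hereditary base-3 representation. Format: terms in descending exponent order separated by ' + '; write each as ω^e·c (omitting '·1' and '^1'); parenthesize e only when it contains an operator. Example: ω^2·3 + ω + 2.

G_0=7  [base 2] 2^2 + 2 + 1  →[2↦3]→  3^3 + 3 + 1 = 31  −1 ⇒ G_1=30
G_1=30  [base 3] 3^3 + 3  →[3↦4]→  4^4 + 4 = 260  −1 ⇒ G_2=259

ω^ω + ω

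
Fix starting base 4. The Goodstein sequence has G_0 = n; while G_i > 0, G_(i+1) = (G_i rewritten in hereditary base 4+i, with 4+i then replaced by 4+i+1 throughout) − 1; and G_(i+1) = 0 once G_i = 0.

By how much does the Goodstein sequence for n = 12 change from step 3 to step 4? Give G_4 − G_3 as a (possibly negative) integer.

1

G_0=12  [base 4] 3·4  →[4↦5]→  3·5 = 15  −1 ⇒ G_1=14
G_1=14  [base 5] 2·5 + 4  →[5↦6]→  2·6 + 4 = 16  −1 ⇒ G_2=15
G_2=15  [base 6] 2·6 + 3  →[6↦7]→  2·7 + 3 = 17  −1 ⇒ G_3=16
G_3=16  [base 7] 2·7 + 2  →[7↦8]→  2·8 + 2 = 18  −1 ⇒ G_4=17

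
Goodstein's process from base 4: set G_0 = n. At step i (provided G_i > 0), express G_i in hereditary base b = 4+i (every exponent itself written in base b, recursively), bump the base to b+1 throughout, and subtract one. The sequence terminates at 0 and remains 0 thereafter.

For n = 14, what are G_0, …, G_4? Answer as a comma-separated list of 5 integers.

14 —HB4→ 3·4 + 2 —bump→ 3·5 + 2 = 17 —(−1)→ 16
16 —HB5→ 3·5 + 1 —bump→ 3·6 + 1 = 19 —(−1)→ 18
18 —HB6→ 3·6 —bump→ 3·7 = 21 —(−1)→ 20
20 —HB7→ 2·7 + 6 —bump→ 2·8 + 6 = 22 —(−1)→ 21

14, 16, 18, 20, 21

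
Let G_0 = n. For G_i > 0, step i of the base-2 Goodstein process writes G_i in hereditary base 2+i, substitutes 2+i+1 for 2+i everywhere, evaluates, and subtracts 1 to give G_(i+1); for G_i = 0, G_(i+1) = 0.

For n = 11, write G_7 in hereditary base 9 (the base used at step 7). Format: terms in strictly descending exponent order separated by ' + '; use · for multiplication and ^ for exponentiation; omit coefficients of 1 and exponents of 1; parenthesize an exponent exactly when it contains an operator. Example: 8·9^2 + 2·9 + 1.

7·9^9 + 7·9^7 + 7·9^6 + 7·9^5 + 7·9^4 + 7·9^3 + 7·9^2 + 7·9 + 6

i=0: 11 = 2^(2 + 1) + 2 + 1 (b=2); 2→3: 3^(3 + 1) + 3 + 1 = 85; 85−1 = 84
i=1: 84 = 3^(3 + 1) + 3 (b=3); 3→4: 4^(4 + 1) + 4 = 1028; 1028−1 = 1027
i=2: 1027 = 4^(4 + 1) + 3 (b=4); 4→5: 5^(5 + 1) + 3 = 15628; 15628−1 = 15627
i=3: 15627 = 5^(5 + 1) + 2 (b=5); 5→6: 6^(6 + 1) + 2 = 279938; 279938−1 = 279937
i=4: 279937 = 6^(6 + 1) + 1 (b=6); 6→7: 7^(7 + 1) + 1 = 5764802; 5764802−1 = 5764801
i=5: 5764801 = 7^(7 + 1) (b=7); 7→8: 8^(8 + 1) = 134217728; 134217728−1 = 134217727
i=6: 134217727 = 7·8^8 + 7·8^7 + 7·8^6 + 7·8^5 + 7·8^4 + 7·8^3 + 7·8^2 + 7·8 + 7 (b=8); 8→9: 7·9^9 + 7·9^7 + 7·9^6 + 7·9^5 + 7·9^4 + 7·9^3 + 7·9^2 + 7·9 + 7 = 2749609303; 2749609303−1 = 2749609302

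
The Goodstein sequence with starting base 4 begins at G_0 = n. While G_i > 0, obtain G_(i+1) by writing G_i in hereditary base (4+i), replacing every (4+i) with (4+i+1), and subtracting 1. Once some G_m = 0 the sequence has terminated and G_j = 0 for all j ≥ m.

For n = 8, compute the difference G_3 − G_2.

0

G_0 = 8. HB_4(8) = 2·4. Bump = 10. G_1 = 9.
G_1 = 9. HB_5(9) = 5 + 4. Bump = 10. G_2 = 9.
G_2 = 9. HB_6(9) = 6 + 3. Bump = 10. G_3 = 9.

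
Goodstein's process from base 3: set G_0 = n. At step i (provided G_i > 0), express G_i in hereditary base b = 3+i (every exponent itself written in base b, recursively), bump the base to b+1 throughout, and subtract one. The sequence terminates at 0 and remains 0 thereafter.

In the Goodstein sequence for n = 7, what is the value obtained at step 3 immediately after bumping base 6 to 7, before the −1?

10

i=0: 7 = 2·3 + 1 (b=3); 3→4: 2·4 + 1 = 9; 9−1 = 8
i=1: 8 = 2·4 (b=4); 4→5: 2·5 = 10; 10−1 = 9
i=2: 9 = 5 + 4 (b=5); 5→6: 6 + 4 = 10; 10−1 = 9
i=3: 9 = 6 + 3 (b=6); 6→7: 7 + 3 = 10; 10−1 = 9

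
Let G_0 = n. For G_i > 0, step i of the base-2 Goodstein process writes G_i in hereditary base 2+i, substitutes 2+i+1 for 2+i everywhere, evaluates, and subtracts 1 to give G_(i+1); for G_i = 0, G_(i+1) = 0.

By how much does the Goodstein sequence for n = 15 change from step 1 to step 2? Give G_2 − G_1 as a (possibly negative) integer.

1172

base 2: 15 = 2^(2 + 1) + 2^2 + 2 + 1; at 3: 3^(3 + 1) + 3^3 + 3 + 1 = 112; next = 111
base 3: 111 = 3^(3 + 1) + 3^3 + 3; at 4: 4^(4 + 1) + 4^4 + 4 = 1284; next = 1283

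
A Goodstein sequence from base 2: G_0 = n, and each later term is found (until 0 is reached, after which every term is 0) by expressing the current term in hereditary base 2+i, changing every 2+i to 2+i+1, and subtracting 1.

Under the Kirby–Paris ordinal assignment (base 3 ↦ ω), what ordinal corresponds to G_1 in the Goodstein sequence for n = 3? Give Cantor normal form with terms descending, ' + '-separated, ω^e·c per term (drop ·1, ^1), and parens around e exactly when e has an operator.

ω

step 0: 3 = 2 + 1; sub 3 for 2: 3 + 1; = 4; G_1 = 4−1 = 3
step 1: 3 = 3; sub 4 for 3: 4; = 4; G_2 = 4−1 = 3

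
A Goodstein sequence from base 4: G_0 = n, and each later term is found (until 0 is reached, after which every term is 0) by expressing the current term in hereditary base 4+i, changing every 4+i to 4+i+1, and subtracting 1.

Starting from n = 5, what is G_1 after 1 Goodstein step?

G_0=5  [base 4] 4 + 1  →[4↦5]→  5 + 1 = 6  −1 ⇒ G_1=5
G_1=5  [base 5] 5  →[5↦6]→  6 = 6  −1 ⇒ G_2=5

5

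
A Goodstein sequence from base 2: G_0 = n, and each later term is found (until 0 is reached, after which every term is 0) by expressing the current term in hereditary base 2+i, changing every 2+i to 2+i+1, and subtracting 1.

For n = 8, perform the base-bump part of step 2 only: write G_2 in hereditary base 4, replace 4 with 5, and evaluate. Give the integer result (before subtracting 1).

6311

G_0=8  [base 2] 2^(2 + 1)  →[2↦3]→  3^(3 + 1) = 81  −1 ⇒ G_1=80
G_1=80  [base 3] 2·3^3 + 2·3^2 + 2·3 + 2  →[3↦4]→  2·4^4 + 2·4^2 + 2·4 + 2 = 554  −1 ⇒ G_2=553
G_2=553  [base 4] 2·4^4 + 2·4^2 + 2·4 + 1  →[4↦5]→  2·5^5 + 2·5^2 + 2·5 + 1 = 6311  −1 ⇒ G_3=6310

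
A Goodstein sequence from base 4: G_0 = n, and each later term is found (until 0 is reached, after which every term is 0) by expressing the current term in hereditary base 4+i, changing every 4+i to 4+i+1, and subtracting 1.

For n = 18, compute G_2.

18 —HB4→ 4^2 + 2 —bump→ 5^2 + 2 = 27 —(−1)→ 26
26 —HB5→ 5^2 + 1 —bump→ 6^2 + 1 = 37 —(−1)→ 36
36 —HB6→ 6^2 —bump→ 7^2 = 49 —(−1)→ 48

36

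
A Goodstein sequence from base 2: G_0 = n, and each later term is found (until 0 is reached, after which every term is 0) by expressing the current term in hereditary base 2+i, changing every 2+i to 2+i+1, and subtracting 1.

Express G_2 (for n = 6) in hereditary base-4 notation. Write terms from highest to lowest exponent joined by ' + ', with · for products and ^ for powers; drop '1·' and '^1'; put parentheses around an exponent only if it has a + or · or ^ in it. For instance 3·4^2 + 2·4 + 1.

4^4 + 1

i=0: 6 = 2^2 + 2 (b=2); 2→3: 3^3 + 3 = 30; 30−1 = 29
i=1: 29 = 3^3 + 2 (b=3); 3→4: 4^4 + 2 = 258; 258−1 = 257
i=2: 257 = 4^4 + 1 (b=4); 4→5: 5^5 + 1 = 3126; 3126−1 = 3125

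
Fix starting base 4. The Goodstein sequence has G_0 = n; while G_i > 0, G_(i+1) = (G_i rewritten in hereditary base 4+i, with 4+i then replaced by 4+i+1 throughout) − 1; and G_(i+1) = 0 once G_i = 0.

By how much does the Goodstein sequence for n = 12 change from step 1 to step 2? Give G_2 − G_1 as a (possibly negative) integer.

12 —HB4→ 3·4 —bump→ 3·5 = 15 —(−1)→ 14
14 —HB5→ 2·5 + 4 —bump→ 2·6 + 4 = 16 —(−1)→ 15

1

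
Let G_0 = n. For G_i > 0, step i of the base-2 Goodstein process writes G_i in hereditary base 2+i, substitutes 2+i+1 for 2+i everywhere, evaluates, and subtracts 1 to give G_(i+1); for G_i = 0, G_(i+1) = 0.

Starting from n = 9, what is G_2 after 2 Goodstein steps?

1023

9 —HB2→ 2^(2 + 1) + 1 —bump→ 3^(3 + 1) + 1 = 82 —(−1)→ 81
81 —HB3→ 3^(3 + 1) —bump→ 4^(4 + 1) = 1024 —(−1)→ 1023
1023 —HB4→ 3·4^4 + 3·4^3 + 3·4^2 + 3·4 + 3 —bump→ 3·5^5 + 3·5^3 + 3·5^2 + 3·5 + 3 = 9843 —(−1)→ 9842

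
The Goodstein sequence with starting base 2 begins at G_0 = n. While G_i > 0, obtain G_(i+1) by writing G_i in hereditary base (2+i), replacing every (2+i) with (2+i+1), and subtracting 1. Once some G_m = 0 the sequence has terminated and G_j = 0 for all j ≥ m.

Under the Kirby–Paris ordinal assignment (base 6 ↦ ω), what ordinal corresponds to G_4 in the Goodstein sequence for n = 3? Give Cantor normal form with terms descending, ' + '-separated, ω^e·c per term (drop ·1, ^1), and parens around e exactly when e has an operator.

base 2: 3 = 2 + 1; at 3: 3 + 1 = 4; next = 3
base 3: 3 = 3; at 4: 4 = 4; next = 3
base 4: 3 = 3; at 5: 3 = 3; next = 2
base 5: 2 = 2; at 6: 2 = 2; next = 1
base 6: 1 = 1; at 7: 1 = 1; next = 0

1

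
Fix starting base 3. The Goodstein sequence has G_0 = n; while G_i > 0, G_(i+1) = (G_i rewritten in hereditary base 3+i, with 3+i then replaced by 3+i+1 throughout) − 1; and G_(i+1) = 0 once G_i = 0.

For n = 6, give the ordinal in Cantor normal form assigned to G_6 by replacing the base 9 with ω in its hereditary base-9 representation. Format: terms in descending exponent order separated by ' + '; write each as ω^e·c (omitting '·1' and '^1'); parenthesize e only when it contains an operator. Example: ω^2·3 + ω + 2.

6

(0) 6|_3 = 2·3 ↦ 2·4|_4 = 8 ⇒ 7
(1) 7|_4 = 4 + 3 ↦ 5 + 3|_5 = 8 ⇒ 7
(2) 7|_5 = 5 + 2 ↦ 6 + 2|_6 = 8 ⇒ 7
(3) 7|_6 = 6 + 1 ↦ 7 + 1|_7 = 8 ⇒ 7
(4) 7|_7 = 7 ↦ 8|_8 = 8 ⇒ 7
(5) 7|_8 = 7 ↦ 7|_9 = 7 ⇒ 6
(6) 6|_9 = 6 ↦ 6|_10 = 6 ⇒ 5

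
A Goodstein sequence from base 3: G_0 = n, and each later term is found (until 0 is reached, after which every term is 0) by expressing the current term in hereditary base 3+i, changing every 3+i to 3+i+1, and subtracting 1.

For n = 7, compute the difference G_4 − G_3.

G_0=7  [base 3] 2·3 + 1  →[3↦4]→  2·4 + 1 = 9  −1 ⇒ G_1=8
G_1=8  [base 4] 2·4  →[4↦5]→  2·5 = 10  −1 ⇒ G_2=9
G_2=9  [base 5] 5 + 4  →[5↦6]→  6 + 4 = 10  −1 ⇒ G_3=9
G_3=9  [base 6] 6 + 3  →[6↦7]→  7 + 3 = 10  −1 ⇒ G_4=9

0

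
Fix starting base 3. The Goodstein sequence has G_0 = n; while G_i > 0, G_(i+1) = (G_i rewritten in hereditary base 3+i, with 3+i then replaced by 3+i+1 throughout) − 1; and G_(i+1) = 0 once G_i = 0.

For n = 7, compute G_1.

base 3: 7 = 2·3 + 1; at 4: 2·4 + 1 = 9; next = 8
base 4: 8 = 2·4; at 5: 2·5 = 10; next = 9

8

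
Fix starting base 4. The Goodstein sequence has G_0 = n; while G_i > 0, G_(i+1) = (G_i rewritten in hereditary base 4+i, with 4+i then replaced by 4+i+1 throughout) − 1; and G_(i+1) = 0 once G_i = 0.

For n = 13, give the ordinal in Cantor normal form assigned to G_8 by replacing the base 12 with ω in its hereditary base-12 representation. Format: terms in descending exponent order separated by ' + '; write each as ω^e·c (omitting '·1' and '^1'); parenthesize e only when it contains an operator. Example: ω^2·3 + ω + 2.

ω + 11

(0) 13|_4 = 3·4 + 1 ↦ 3·5 + 1|_5 = 16 ⇒ 15
(1) 15|_5 = 3·5 ↦ 3·6|_6 = 18 ⇒ 17
(2) 17|_6 = 2·6 + 5 ↦ 2·7 + 5|_7 = 19 ⇒ 18
(3) 18|_7 = 2·7 + 4 ↦ 2·8 + 4|_8 = 20 ⇒ 19
(4) 19|_8 = 2·8 + 3 ↦ 2·9 + 3|_9 = 21 ⇒ 20
(5) 20|_9 = 2·9 + 2 ↦ 2·10 + 2|_10 = 22 ⇒ 21
(6) 21|_10 = 2·10 + 1 ↦ 2·11 + 1|_11 = 23 ⇒ 22
(7) 22|_11 = 2·11 ↦ 2·12|_12 = 24 ⇒ 23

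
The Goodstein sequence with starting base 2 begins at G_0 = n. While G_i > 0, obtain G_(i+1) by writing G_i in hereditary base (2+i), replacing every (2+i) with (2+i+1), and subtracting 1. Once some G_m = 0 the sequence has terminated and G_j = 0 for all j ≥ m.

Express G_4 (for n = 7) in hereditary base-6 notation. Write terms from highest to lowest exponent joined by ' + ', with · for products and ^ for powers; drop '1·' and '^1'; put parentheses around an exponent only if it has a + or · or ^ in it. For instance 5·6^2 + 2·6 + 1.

G_0=7  [base 2] 2^2 + 2 + 1  →[2↦3]→  3^3 + 3 + 1 = 31  −1 ⇒ G_1=30
G_1=30  [base 3] 3^3 + 3  →[3↦4]→  4^4 + 4 = 260  −1 ⇒ G_2=259
G_2=259  [base 4] 4^4 + 3  →[4↦5]→  5^5 + 3 = 3128  −1 ⇒ G_3=3127
G_3=3127  [base 5] 5^5 + 2  →[5↦6]→  6^6 + 2 = 46658  −1 ⇒ G_4=46657
G_4=46657  [base 6] 6^6 + 1  →[6↦7]→  7^7 + 1 = 823544  −1 ⇒ G_5=823543

6^6 + 1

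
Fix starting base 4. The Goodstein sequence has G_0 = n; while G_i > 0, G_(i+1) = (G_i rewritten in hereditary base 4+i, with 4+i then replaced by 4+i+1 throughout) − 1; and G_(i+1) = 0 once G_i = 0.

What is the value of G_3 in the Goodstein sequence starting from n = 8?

9

(0) 8|_4 = 2·4 ↦ 2·5|_5 = 10 ⇒ 9
(1) 9|_5 = 5 + 4 ↦ 6 + 4|_6 = 10 ⇒ 9
(2) 9|_6 = 6 + 3 ↦ 7 + 3|_7 = 10 ⇒ 9
(3) 9|_7 = 7 + 2 ↦ 8 + 2|_8 = 10 ⇒ 9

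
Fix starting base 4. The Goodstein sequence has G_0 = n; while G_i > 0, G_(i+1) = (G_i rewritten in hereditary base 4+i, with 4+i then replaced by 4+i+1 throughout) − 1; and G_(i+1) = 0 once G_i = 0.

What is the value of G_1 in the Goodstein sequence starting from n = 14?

step 0: 14 = 3·4 + 2; sub 5 for 4: 3·5 + 2; = 17; G_1 = 17−1 = 16
step 1: 16 = 3·5 + 1; sub 6 for 5: 3·6 + 1; = 19; G_2 = 19−1 = 18

16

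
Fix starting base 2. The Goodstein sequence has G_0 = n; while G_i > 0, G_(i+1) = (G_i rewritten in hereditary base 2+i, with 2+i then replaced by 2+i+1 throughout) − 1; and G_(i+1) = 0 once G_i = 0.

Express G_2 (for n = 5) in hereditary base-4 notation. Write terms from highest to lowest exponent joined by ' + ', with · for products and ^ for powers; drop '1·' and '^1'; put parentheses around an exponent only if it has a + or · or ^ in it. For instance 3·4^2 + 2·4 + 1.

i=0: 5 = 2^2 + 1 (b=2); 2→3: 3^3 + 1 = 28; 28−1 = 27
i=1: 27 = 3^3 (b=3); 3→4: 4^4 = 256; 256−1 = 255
i=2: 255 = 3·4^3 + 3·4^2 + 3·4 + 3 (b=4); 4→5: 3·5^3 + 3·5^2 + 3·5 + 3 = 468; 468−1 = 467

3·4^3 + 3·4^2 + 3·4 + 3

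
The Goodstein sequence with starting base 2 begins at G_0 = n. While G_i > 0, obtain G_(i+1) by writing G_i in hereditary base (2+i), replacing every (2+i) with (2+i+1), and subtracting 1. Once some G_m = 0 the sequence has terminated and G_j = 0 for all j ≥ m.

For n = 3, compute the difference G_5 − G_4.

G_0=3  [base 2] 2 + 1  →[2↦3]→  3 + 1 = 4  −1 ⇒ G_1=3
G_1=3  [base 3] 3  →[3↦4]→  4 = 4  −1 ⇒ G_2=3
G_2=3  [base 4] 3  →[4↦5]→  3 = 3  −1 ⇒ G_3=2
G_3=2  [base 5] 2  →[5↦6]→  2 = 2  −1 ⇒ G_4=1
G_4=1  [base 6] 1  →[6↦7]→  1 = 1  −1 ⇒ G_5=0

-1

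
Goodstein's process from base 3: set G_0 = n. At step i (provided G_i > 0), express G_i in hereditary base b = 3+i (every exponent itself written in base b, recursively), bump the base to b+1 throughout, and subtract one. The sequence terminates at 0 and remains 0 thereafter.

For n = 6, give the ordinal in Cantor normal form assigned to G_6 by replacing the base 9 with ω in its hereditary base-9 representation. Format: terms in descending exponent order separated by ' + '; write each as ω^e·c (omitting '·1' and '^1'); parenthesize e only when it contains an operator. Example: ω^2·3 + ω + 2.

6

i=0: 6 = 2·3 (b=3); 3→4: 2·4 = 8; 8−1 = 7
i=1: 7 = 4 + 3 (b=4); 4→5: 5 + 3 = 8; 8−1 = 7
i=2: 7 = 5 + 2 (b=5); 5→6: 6 + 2 = 8; 8−1 = 7
i=3: 7 = 6 + 1 (b=6); 6→7: 7 + 1 = 8; 8−1 = 7
i=4: 7 = 7 (b=7); 7→8: 8 = 8; 8−1 = 7
i=5: 7 = 7 (b=8); 8→9: 7 = 7; 7−1 = 6
i=6: 6 = 6 (b=9); 9→10: 6 = 6; 6−1 = 5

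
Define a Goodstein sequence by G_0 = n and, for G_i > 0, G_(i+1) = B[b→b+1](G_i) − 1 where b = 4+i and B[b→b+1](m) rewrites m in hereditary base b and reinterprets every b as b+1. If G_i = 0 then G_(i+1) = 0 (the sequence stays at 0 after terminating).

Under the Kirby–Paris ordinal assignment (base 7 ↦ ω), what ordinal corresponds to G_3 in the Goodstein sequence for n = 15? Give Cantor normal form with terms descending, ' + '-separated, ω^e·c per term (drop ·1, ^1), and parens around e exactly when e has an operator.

G_0 = 15. HB_4(15) = 3·4 + 3. Bump = 18. G_1 = 17.
G_1 = 17. HB_5(17) = 3·5 + 2. Bump = 20. G_2 = 19.
G_2 = 19. HB_6(19) = 3·6 + 1. Bump = 22. G_3 = 21.
G_3 = 21. HB_7(21) = 3·7. Bump = 24. G_4 = 23.

ω·3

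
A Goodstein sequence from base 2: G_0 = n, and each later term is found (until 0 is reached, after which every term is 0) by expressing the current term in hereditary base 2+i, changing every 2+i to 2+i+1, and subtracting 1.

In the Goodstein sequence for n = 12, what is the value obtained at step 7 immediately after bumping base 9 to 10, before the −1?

i=0: 12 = 2^(2 + 1) + 2^2 (b=2); 2→3: 3^(3 + 1) + 3^3 = 108; 108−1 = 107
i=1: 107 = 3^(3 + 1) + 2·3^2 + 2·3 + 2 (b=3); 3→4: 4^(4 + 1) + 2·4^2 + 2·4 + 2 = 1066; 1066−1 = 1065
i=2: 1065 = 4^(4 + 1) + 2·4^2 + 2·4 + 1 (b=4); 4→5: 5^(5 + 1) + 2·5^2 + 2·5 + 1 = 15686; 15686−1 = 15685
i=3: 15685 = 5^(5 + 1) + 2·5^2 + 2·5 (b=5); 5→6: 6^(6 + 1) + 2·6^2 + 2·6 = 280020; 280020−1 = 280019
i=4: 280019 = 6^(6 + 1) + 2·6^2 + 6 + 5 (b=6); 6→7: 7^(7 + 1) + 2·7^2 + 7 + 5 = 5764911; 5764911−1 = 5764910
i=5: 5764910 = 7^(7 + 1) + 2·7^2 + 7 + 4 (b=7); 7→8: 8^(8 + 1) + 2·8^2 + 8 + 4 = 134217868; 134217868−1 = 134217867
i=6: 134217867 = 8^(8 + 1) + 2·8^2 + 8 + 3 (b=8); 8→9: 9^(9 + 1) + 2·9^2 + 9 + 3 = 3486784575; 3486784575−1 = 3486784574
i=7: 3486784574 = 9^(9 + 1) + 2·9^2 + 9 + 2 (b=9); 9→10: 10^(10 + 1) + 2·10^2 + 10 + 2 = 100000000212; 100000000212−1 = 100000000211

100000000212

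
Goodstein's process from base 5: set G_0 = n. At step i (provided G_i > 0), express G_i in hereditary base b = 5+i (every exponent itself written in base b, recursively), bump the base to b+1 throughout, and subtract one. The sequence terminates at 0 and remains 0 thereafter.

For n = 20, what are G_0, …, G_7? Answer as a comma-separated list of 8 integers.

step 0: 20 = 4·5; sub 6 for 5: 4·6; = 24; G_1 = 24−1 = 23
step 1: 23 = 3·6 + 5; sub 7 for 6: 3·7 + 5; = 26; G_2 = 26−1 = 25
step 2: 25 = 3·7 + 4; sub 8 for 7: 3·8 + 4; = 28; G_3 = 28−1 = 27
step 3: 27 = 3·8 + 3; sub 9 for 8: 3·9 + 3; = 30; G_4 = 30−1 = 29
step 4: 29 = 3·9 + 2; sub 10 for 9: 3·10 + 2; = 32; G_5 = 32−1 = 31
step 5: 31 = 3·10 + 1; sub 11 for 10: 3·11 + 1; = 34; G_6 = 34−1 = 33
step 6: 33 = 3·11; sub 12 for 11: 3·12; = 36; G_7 = 36−1 = 35

20, 23, 25, 27, 29, 31, 33, 35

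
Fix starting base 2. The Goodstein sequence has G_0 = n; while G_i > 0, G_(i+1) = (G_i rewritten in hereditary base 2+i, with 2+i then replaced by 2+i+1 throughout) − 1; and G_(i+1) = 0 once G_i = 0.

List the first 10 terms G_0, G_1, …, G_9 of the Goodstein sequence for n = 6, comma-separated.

6, 29, 257, 3125, 46655, 98039, 187243, 332147, 555551, 885775

base 2: 6 = 2^2 + 2; at 3: 3^3 + 3 = 30; next = 29
base 3: 29 = 3^3 + 2; at 4: 4^4 + 2 = 258; next = 257
base 4: 257 = 4^4 + 1; at 5: 5^5 + 1 = 3126; next = 3125
base 5: 3125 = 5^5; at 6: 6^6 = 46656; next = 46655
base 6: 46655 = 5·6^5 + 5·6^4 + 5·6^3 + 5·6^2 + 5·6 + 5; at 7: 5·7^5 + 5·7^4 + 5·7^3 + 5·7^2 + 5·7 + 5 = 98040; next = 98039
base 7: 98039 = 5·7^5 + 5·7^4 + 5·7^3 + 5·7^2 + 5·7 + 4; at 8: 5·8^5 + 5·8^4 + 5·8^3 + 5·8^2 + 5·8 + 4 = 187244; next = 187243
base 8: 187243 = 5·8^5 + 5·8^4 + 5·8^3 + 5·8^2 + 5·8 + 3; at 9: 5·9^5 + 5·9^4 + 5·9^3 + 5·9^2 + 5·9 + 3 = 332148; next = 332147
base 9: 332147 = 5·9^5 + 5·9^4 + 5·9^3 + 5·9^2 + 5·9 + 2; at 10: 5·10^5 + 5·10^4 + 5·10^3 + 5·10^2 + 5·10 + 2 = 555552; next = 555551
base 10: 555551 = 5·10^5 + 5·10^4 + 5·10^3 + 5·10^2 + 5·10 + 1; at 11: 5·11^5 + 5·11^4 + 5·11^3 + 5·11^2 + 5·11 + 1 = 885776; next = 885775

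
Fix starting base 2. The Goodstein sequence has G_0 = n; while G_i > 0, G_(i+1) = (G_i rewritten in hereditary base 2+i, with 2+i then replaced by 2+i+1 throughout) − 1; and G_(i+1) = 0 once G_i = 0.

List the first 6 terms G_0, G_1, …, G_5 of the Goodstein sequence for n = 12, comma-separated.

G_0=12  [base 2] 2^(2 + 1) + 2^2  →[2↦3]→  3^(3 + 1) + 3^3 = 108  −1 ⇒ G_1=107
G_1=107  [base 3] 3^(3 + 1) + 2·3^2 + 2·3 + 2  →[3↦4]→  4^(4 + 1) + 2·4^2 + 2·4 + 2 = 1066  −1 ⇒ G_2=1065
G_2=1065  [base 4] 4^(4 + 1) + 2·4^2 + 2·4 + 1  →[4↦5]→  5^(5 + 1) + 2·5^2 + 2·5 + 1 = 15686  −1 ⇒ G_3=15685
G_3=15685  [base 5] 5^(5 + 1) + 2·5^2 + 2·5  →[5↦6]→  6^(6 + 1) + 2·6^2 + 2·6 = 280020  −1 ⇒ G_4=280019
G_4=280019  [base 6] 6^(6 + 1) + 2·6^2 + 6 + 5  →[6↦7]→  7^(7 + 1) + 2·7^2 + 7 + 5 = 5764911  −1 ⇒ G_5=5764910

12, 107, 1065, 15685, 280019, 5764910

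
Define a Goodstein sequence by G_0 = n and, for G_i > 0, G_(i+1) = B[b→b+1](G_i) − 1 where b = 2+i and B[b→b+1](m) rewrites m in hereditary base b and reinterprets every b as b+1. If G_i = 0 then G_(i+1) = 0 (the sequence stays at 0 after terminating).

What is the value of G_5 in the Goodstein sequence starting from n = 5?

G_0 = 5. HB_2(5) = 2^2 + 1. Bump = 28. G_1 = 27.
G_1 = 27. HB_3(27) = 3^3. Bump = 256. G_2 = 255.
G_2 = 255. HB_4(255) = 3·4^3 + 3·4^2 + 3·4 + 3. Bump = 468. G_3 = 467.
G_3 = 467. HB_5(467) = 3·5^3 + 3·5^2 + 3·5 + 2. Bump = 776. G_4 = 775.
G_4 = 775. HB_6(775) = 3·6^3 + 3·6^2 + 3·6 + 1. Bump = 1198. G_5 = 1197.

1197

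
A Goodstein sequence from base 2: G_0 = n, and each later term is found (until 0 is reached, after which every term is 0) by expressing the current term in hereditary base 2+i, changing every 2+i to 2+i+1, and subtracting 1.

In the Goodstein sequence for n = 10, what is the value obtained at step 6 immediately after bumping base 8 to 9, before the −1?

1937434593

G_0 = 10. HB_2(10) = 2^(2 + 1) + 2. Bump = 84. G_1 = 83.
G_1 = 83. HB_3(83) = 3^(3 + 1) + 2. Bump = 1026. G_2 = 1025.
G_2 = 1025. HB_4(1025) = 4^(4 + 1) + 1. Bump = 15626. G_3 = 15625.
G_3 = 15625. HB_5(15625) = 5^(5 + 1). Bump = 279936. G_4 = 279935.
G_4 = 279935. HB_6(279935) = 5·6^6 + 5·6^5 + 5·6^4 + 5·6^3 + 5·6^2 + 5·6 + 5. Bump = 4215755. G_5 = 4215754.
G_5 = 4215754. HB_7(4215754) = 5·7^7 + 5·7^5 + 5·7^4 + 5·7^3 + 5·7^2 + 5·7 + 4. Bump = 84073324. G_6 = 84073323.
G_6 = 84073323. HB_8(84073323) = 5·8^8 + 5·8^5 + 5·8^4 + 5·8^3 + 5·8^2 + 5·8 + 3. Bump = 1937434593. G_7 = 1937434592.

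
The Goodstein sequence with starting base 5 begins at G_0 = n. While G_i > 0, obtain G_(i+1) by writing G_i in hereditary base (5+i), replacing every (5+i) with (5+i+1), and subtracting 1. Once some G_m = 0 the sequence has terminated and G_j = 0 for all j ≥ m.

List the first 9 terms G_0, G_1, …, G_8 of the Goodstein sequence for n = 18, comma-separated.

18, 20, 22, 24, 26, 27, 28, 29, 30

G_0=18  [base 5] 3·5 + 3  →[5↦6]→  3·6 + 3 = 21  −1 ⇒ G_1=20
G_1=20  [base 6] 3·6 + 2  →[6↦7]→  3·7 + 2 = 23  −1 ⇒ G_2=22
G_2=22  [base 7] 3·7 + 1  →[7↦8]→  3·8 + 1 = 25  −1 ⇒ G_3=24
G_3=24  [base 8] 3·8  →[8↦9]→  3·9 = 27  −1 ⇒ G_4=26
G_4=26  [base 9] 2·9 + 8  →[9↦10]→  2·10 + 8 = 28  −1 ⇒ G_5=27
G_5=27  [base 10] 2·10 + 7  →[10↦11]→  2·11 + 7 = 29  −1 ⇒ G_6=28
G_6=28  [base 11] 2·11 + 6  →[11↦12]→  2·12 + 6 = 30  −1 ⇒ G_7=29
G_7=29  [base 12] 2·12 + 5  →[12↦13]→  2·13 + 5 = 31  −1 ⇒ G_8=30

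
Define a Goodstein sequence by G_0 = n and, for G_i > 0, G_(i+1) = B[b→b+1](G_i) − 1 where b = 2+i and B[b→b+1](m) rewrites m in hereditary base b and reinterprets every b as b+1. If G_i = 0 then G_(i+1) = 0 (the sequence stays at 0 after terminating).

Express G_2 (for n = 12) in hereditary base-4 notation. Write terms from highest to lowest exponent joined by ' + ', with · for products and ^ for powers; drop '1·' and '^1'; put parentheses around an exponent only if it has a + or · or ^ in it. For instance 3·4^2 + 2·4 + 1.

4^(4 + 1) + 2·4^2 + 2·4 + 1

step 0: 12 = 2^(2 + 1) + 2^2; sub 3 for 2: 3^(3 + 1) + 3^3; = 108; G_1 = 108−1 = 107
step 1: 107 = 3^(3 + 1) + 2·3^2 + 2·3 + 2; sub 4 for 3: 4^(4 + 1) + 2·4^2 + 2·4 + 2; = 1066; G_2 = 1066−1 = 1065
step 2: 1065 = 4^(4 + 1) + 2·4^2 + 2·4 + 1; sub 5 for 4: 5^(5 + 1) + 2·5^2 + 2·5 + 1; = 15686; G_3 = 15686−1 = 15685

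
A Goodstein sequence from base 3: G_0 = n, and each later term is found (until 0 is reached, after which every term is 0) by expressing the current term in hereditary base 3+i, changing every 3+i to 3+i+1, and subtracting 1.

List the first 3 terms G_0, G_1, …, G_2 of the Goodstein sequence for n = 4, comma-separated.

4, 4, 4

i=0: 4 = 3 + 1 (b=3); 3→4: 4 + 1 = 5; 5−1 = 4
i=1: 4 = 4 (b=4); 4→5: 5 = 5; 5−1 = 4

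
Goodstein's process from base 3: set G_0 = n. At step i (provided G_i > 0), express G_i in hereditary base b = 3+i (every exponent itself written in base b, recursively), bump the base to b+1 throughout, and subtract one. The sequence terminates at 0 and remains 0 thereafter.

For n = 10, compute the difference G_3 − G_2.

base 3: 10 = 3^2 + 1; at 4: 4^2 + 1 = 17; next = 16
base 4: 16 = 4^2; at 5: 5^2 = 25; next = 24
base 5: 24 = 4·5 + 4; at 6: 4·6 + 4 = 28; next = 27

3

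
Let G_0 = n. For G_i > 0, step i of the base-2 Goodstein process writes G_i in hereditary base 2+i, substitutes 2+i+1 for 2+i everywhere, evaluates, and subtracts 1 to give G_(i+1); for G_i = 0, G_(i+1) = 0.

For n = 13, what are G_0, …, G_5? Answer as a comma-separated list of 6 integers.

i=0: 13 = 2^(2 + 1) + 2^2 + 1 (b=2); 2→3: 3^(3 + 1) + 3^3 + 1 = 109; 109−1 = 108
i=1: 108 = 3^(3 + 1) + 3^3 (b=3); 3→4: 4^(4 + 1) + 4^4 = 1280; 1280−1 = 1279
i=2: 1279 = 4^(4 + 1) + 3·4^3 + 3·4^2 + 3·4 + 3 (b=4); 4→5: 5^(5 + 1) + 3·5^3 + 3·5^2 + 3·5 + 3 = 16093; 16093−1 = 16092
i=3: 16092 = 5^(5 + 1) + 3·5^3 + 3·5^2 + 3·5 + 2 (b=5); 5→6: 6^(6 + 1) + 3·6^3 + 3·6^2 + 3·6 + 2 = 280712; 280712−1 = 280711
i=4: 280711 = 6^(6 + 1) + 3·6^3 + 3·6^2 + 3·6 + 1 (b=6); 6→7: 7^(7 + 1) + 3·7^3 + 3·7^2 + 3·7 + 1 = 5765999; 5765999−1 = 5765998

13, 108, 1279, 16092, 280711, 5765998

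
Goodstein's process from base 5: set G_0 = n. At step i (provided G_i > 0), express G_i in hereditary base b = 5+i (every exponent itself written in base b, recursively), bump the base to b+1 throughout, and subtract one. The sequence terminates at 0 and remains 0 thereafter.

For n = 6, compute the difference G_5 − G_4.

-1

G_0=6  [base 5] 5 + 1  →[5↦6]→  6 + 1 = 7  −1 ⇒ G_1=6
G_1=6  [base 6] 6  →[6↦7]→  7 = 7  −1 ⇒ G_2=6
G_2=6  [base 7] 6  →[7↦8]→  6 = 6  −1 ⇒ G_3=5
G_3=5  [base 8] 5  →[8↦9]→  5 = 5  −1 ⇒ G_4=4
G_4=4  [base 9] 4  →[9↦10]→  4 = 4  −1 ⇒ G_5=3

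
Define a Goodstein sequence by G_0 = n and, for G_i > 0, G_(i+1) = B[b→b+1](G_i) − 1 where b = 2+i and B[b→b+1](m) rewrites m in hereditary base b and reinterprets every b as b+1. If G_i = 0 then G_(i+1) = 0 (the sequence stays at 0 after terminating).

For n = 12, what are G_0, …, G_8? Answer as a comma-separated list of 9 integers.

12, 107, 1065, 15685, 280019, 5764910, 134217867, 3486784574, 100000000211

(0) 12|_2 = 2^(2 + 1) + 2^2 ↦ 3^(3 + 1) + 3^3|_3 = 108 ⇒ 107
(1) 107|_3 = 3^(3 + 1) + 2·3^2 + 2·3 + 2 ↦ 4^(4 + 1) + 2·4^2 + 2·4 + 2|_4 = 1066 ⇒ 1065
(2) 1065|_4 = 4^(4 + 1) + 2·4^2 + 2·4 + 1 ↦ 5^(5 + 1) + 2·5^2 + 2·5 + 1|_5 = 15686 ⇒ 15685
(3) 15685|_5 = 5^(5 + 1) + 2·5^2 + 2·5 ↦ 6^(6 + 1) + 2·6^2 + 2·6|_6 = 280020 ⇒ 280019
(4) 280019|_6 = 6^(6 + 1) + 2·6^2 + 6 + 5 ↦ 7^(7 + 1) + 2·7^2 + 7 + 5|_7 = 5764911 ⇒ 5764910
(5) 5764910|_7 = 7^(7 + 1) + 2·7^2 + 7 + 4 ↦ 8^(8 + 1) + 2·8^2 + 8 + 4|_8 = 134217868 ⇒ 134217867
(6) 134217867|_8 = 8^(8 + 1) + 2·8^2 + 8 + 3 ↦ 9^(9 + 1) + 2·9^2 + 9 + 3|_9 = 3486784575 ⇒ 3486784574
(7) 3486784574|_9 = 9^(9 + 1) + 2·9^2 + 9 + 2 ↦ 10^(10 + 1) + 2·10^2 + 10 + 2|_10 = 100000000212 ⇒ 100000000211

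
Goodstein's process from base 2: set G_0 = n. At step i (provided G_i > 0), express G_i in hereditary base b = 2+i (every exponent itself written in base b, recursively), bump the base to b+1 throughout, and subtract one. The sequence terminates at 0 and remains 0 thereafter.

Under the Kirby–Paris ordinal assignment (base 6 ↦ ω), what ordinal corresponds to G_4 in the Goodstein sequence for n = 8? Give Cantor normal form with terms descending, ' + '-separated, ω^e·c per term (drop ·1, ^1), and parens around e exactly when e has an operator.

i=0: 8 = 2^(2 + 1) (b=2); 2→3: 3^(3 + 1) = 81; 81−1 = 80
i=1: 80 = 2·3^3 + 2·3^2 + 2·3 + 2 (b=3); 3→4: 2·4^4 + 2·4^2 + 2·4 + 2 = 554; 554−1 = 553
i=2: 553 = 2·4^4 + 2·4^2 + 2·4 + 1 (b=4); 4→5: 2·5^5 + 2·5^2 + 2·5 + 1 = 6311; 6311−1 = 6310
i=3: 6310 = 2·5^5 + 2·5^2 + 2·5 (b=5); 5→6: 2·6^6 + 2·6^2 + 2·6 = 93396; 93396−1 = 93395
i=4: 93395 = 2·6^6 + 2·6^2 + 6 + 5 (b=6); 6→7: 2·7^7 + 2·7^2 + 7 + 5 = 1647196; 1647196−1 = 1647195

ω^ω·2 + ω^2·2 + ω + 5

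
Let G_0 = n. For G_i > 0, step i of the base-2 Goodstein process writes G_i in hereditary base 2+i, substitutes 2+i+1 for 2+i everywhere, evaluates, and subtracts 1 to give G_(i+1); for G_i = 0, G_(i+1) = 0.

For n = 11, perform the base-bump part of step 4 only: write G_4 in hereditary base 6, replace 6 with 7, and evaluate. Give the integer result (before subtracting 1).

[0] 11 ≡ 2^(2 + 1) + 2 + 1 (base 2). Lift 3: 85. −1: 84.
[1] 84 ≡ 3^(3 + 1) + 3 (base 3). Lift 4: 1028. −1: 1027.
[2] 1027 ≡ 4^(4 + 1) + 3 (base 4). Lift 5: 15628. −1: 15627.
[3] 15627 ≡ 5^(5 + 1) + 2 (base 5). Lift 6: 279938. −1: 279937.
[4] 279937 ≡ 6^(6 + 1) + 1 (base 6). Lift 7: 5764802. −1: 5764801.

5764802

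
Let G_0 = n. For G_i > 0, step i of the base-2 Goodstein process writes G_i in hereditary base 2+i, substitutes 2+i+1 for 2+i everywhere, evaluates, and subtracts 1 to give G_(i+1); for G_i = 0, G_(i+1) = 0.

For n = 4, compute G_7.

173

i=0: 4 = 2^2 (b=2); 2→3: 3^3 = 27; 27−1 = 26
i=1: 26 = 2·3^2 + 2·3 + 2 (b=3); 3→4: 2·4^2 + 2·4 + 2 = 42; 42−1 = 41
i=2: 41 = 2·4^2 + 2·4 + 1 (b=4); 4→5: 2·5^2 + 2·5 + 1 = 61; 61−1 = 60
i=3: 60 = 2·5^2 + 2·5 (b=5); 5→6: 2·6^2 + 2·6 = 84; 84−1 = 83
i=4: 83 = 2·6^2 + 6 + 5 (b=6); 6→7: 2·7^2 + 7 + 5 = 110; 110−1 = 109
i=5: 109 = 2·7^2 + 7 + 4 (b=7); 7→8: 2·8^2 + 8 + 4 = 140; 140−1 = 139
i=6: 139 = 2·8^2 + 8 + 3 (b=8); 8→9: 2·9^2 + 9 + 3 = 174; 174−1 = 173
i=7: 173 = 2·9^2 + 9 + 2 (b=9); 9→10: 2·10^2 + 10 + 2 = 212; 212−1 = 211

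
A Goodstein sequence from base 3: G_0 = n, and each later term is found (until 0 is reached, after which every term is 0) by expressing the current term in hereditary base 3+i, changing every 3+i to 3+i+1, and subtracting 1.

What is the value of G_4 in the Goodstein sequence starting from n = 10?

G_0 = 10. HB_3(10) = 3^2 + 1. Bump = 17. G_1 = 16.
G_1 = 16. HB_4(16) = 4^2. Bump = 25. G_2 = 24.
G_2 = 24. HB_5(24) = 4·5 + 4. Bump = 28. G_3 = 27.
G_3 = 27. HB_6(27) = 4·6 + 3. Bump = 31. G_4 = 30.
G_4 = 30. HB_7(30) = 4·7 + 2. Bump = 34. G_5 = 33.

30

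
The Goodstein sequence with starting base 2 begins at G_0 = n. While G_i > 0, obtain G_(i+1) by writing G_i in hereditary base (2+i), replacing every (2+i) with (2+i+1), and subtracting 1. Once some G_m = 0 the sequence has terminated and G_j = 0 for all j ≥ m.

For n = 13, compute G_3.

16092

base 2: 13 = 2^(2 + 1) + 2^2 + 1; at 3: 3^(3 + 1) + 3^3 + 1 = 109; next = 108
base 3: 108 = 3^(3 + 1) + 3^3; at 4: 4^(4 + 1) + 4^4 = 1280; next = 1279
base 4: 1279 = 4^(4 + 1) + 3·4^3 + 3·4^2 + 3·4 + 3; at 5: 5^(5 + 1) + 3·5^3 + 3·5^2 + 3·5 + 3 = 16093; next = 16092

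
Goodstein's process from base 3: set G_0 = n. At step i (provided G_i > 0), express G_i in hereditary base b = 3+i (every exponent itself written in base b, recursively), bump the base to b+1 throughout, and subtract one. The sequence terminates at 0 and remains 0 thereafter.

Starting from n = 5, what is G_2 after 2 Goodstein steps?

5

5 —HB3→ 3 + 2 —bump→ 4 + 2 = 6 —(−1)→ 5
5 —HB4→ 4 + 1 —bump→ 5 + 1 = 6 —(−1)→ 5
5 —HB5→ 5 —bump→ 6 = 6 —(−1)→ 5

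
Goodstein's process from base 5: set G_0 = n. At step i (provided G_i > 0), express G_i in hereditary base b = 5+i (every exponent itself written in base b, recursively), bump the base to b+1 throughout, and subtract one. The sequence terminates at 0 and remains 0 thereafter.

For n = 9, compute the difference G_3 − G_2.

base 5: 9 = 5 + 4; at 6: 6 + 4 = 10; next = 9
base 6: 9 = 6 + 3; at 7: 7 + 3 = 10; next = 9
base 7: 9 = 7 + 2; at 8: 8 + 2 = 10; next = 9

0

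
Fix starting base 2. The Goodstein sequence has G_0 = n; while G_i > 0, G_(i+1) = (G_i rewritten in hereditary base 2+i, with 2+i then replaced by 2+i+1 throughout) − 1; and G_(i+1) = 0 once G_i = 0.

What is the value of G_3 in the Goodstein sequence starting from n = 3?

[0] 3 ≡ 2 + 1 (base 2). Lift 3: 4. −1: 3.
[1] 3 ≡ 3 (base 3). Lift 4: 4. −1: 3.
[2] 3 ≡ 3 (base 4). Lift 5: 3. −1: 2.

2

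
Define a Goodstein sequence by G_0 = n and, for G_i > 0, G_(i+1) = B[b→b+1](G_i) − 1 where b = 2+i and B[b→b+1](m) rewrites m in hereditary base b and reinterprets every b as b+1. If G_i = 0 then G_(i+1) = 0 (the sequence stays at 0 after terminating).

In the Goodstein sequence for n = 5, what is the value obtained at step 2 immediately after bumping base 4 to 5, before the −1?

step 0: 5 = 2^2 + 1; sub 3 for 2: 3^3 + 1; = 28; G_1 = 28−1 = 27
step 1: 27 = 3^3; sub 4 for 3: 4^4; = 256; G_2 = 256−1 = 255

468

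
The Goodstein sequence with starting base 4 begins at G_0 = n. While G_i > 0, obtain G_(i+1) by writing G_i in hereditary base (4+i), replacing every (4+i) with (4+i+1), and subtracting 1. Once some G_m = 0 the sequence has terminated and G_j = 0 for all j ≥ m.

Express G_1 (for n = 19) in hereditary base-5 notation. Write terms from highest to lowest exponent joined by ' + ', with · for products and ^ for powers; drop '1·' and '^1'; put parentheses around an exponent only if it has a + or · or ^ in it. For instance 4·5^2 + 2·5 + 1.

G_0=19  [base 4] 4^2 + 3  →[4↦5]→  5^2 + 3 = 28  −1 ⇒ G_1=27
G_1=27  [base 5] 5^2 + 2  →[5↦6]→  6^2 + 2 = 38  −1 ⇒ G_2=37

5^2 + 2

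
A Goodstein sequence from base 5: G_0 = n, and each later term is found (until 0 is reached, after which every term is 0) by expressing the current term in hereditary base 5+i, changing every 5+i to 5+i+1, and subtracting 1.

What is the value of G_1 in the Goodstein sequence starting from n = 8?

8

i=0: 8 = 5 + 3 (b=5); 5→6: 6 + 3 = 9; 9−1 = 8
i=1: 8 = 6 + 2 (b=6); 6→7: 7 + 2 = 9; 9−1 = 8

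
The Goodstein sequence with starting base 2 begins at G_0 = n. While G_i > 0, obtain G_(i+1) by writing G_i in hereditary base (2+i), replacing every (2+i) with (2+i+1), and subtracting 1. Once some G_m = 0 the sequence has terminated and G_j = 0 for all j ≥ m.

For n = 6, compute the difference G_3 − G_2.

2868

step 0: 6 = 2^2 + 2; sub 3 for 2: 3^3 + 3; = 30; G_1 = 30−1 = 29
step 1: 29 = 3^3 + 2; sub 4 for 3: 4^4 + 2; = 258; G_2 = 258−1 = 257
step 2: 257 = 4^4 + 1; sub 5 for 4: 5^5 + 1; = 3126; G_3 = 3126−1 = 3125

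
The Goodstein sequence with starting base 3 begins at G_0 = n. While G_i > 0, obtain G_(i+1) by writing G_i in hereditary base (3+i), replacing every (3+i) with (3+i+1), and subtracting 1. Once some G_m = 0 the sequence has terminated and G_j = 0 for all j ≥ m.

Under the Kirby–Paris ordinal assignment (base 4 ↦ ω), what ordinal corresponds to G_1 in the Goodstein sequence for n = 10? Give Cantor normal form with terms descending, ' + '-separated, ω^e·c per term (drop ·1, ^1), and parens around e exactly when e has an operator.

i=0: 10 = 3^2 + 1 (b=3); 3→4: 4^2 + 1 = 17; 17−1 = 16
i=1: 16 = 4^2 (b=4); 4→5: 5^2 = 25; 25−1 = 24

ω^2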